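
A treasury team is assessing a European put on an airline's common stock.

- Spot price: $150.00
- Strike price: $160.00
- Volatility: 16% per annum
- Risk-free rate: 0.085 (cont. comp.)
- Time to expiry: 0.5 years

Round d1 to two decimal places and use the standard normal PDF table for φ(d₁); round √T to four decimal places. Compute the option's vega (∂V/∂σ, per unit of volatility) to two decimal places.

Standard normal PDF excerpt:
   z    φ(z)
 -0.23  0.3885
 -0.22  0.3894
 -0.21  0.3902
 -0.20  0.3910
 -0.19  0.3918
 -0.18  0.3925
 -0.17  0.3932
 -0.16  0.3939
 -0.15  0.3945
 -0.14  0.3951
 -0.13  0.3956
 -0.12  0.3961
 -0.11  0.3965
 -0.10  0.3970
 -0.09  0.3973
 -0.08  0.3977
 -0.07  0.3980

σ√T = 0.16·√0.5 = 0.1131
d₁ = [ln(150/160) + (0.085 + ½·0.16²)·0.5] / (σ√T) = (-0.0645 + 0.0489) / 0.1131 = -0.1382 ⇒ -0.14
√T = √0.5 = 0.7071
φ(d₁) = φ(-0.14) = 0.3951
vega = S·φ(d₁)·√T = 150·0.3951·0.7071 = 41.9063

41.91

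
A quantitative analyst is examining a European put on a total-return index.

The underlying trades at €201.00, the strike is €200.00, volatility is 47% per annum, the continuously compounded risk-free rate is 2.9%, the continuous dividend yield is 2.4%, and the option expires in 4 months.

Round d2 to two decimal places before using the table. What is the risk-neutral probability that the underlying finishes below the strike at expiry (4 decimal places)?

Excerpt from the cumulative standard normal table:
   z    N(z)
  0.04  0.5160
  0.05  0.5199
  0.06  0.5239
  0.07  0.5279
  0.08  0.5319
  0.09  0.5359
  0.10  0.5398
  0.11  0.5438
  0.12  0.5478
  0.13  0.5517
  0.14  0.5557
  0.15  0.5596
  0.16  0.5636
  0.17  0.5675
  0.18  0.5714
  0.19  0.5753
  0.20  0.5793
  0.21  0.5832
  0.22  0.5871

σ√T = 0.47·√0.3333 = 0.2714
ln(S/K) + (r − q + σ²/2)T = ln(201/200) + (0.029 − 0.024 + 0.47²/2)·0.3333 = 0.0050 + 0.0385 = 0.0435
d₁ = 0.0435 / 0.2714 = 0.1602 ⇒ 0.16
d₂ = d₁ − σ√T = 0.1602 − 0.2714 = -0.1112 ⇒ -0.11
Risk-neutral Pr[S_T < K] = N(−d₂) = N(0.11) = 0.5438

0.5438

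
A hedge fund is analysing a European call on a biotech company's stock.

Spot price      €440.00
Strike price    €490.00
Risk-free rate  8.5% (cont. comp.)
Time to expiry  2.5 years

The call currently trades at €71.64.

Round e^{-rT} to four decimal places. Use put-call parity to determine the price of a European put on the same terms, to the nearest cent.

€27.85

e^(−rT) = e^(−0.085·2.5) = 0.8086
Put-call parity: C − P = S − K·e^(−rT) = 440 − 490·0.8086 = 440 − 396.2140 = 43.7860
P = C − (C − P) = 71.64 − (43.7860) = 27.8540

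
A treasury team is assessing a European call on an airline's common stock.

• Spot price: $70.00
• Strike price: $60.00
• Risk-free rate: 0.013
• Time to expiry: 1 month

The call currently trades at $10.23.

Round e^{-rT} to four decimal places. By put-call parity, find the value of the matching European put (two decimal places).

$0.16

exp(−rT) = exp(−0.013·0.08333) = 0.9989
Put-call parity: C − P = S − K·e^(−rT) = 70 − 60·0.9989 = 70 − 59.9340 = 10.0660
P = C − (C − P) = 10.23 − (10.0660) = 0.1640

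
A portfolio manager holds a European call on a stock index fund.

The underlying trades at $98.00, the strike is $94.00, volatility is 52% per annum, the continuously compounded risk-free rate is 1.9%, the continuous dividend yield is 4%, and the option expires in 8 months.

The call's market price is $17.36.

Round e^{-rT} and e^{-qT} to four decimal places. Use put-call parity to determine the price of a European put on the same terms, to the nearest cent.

$14.75

exp(−qT) = exp(−0.04·0.6667) = 0.9737;  exp(−rT) = exp(−0.019·0.6667) = 0.9874
Put-call parity: C − P = S·e^(−qT) − K·e^(−rT) = 98·0.9737 − 94·0.9874 = 95.4226 − 92.8156 = 2.6070
P = C − (C − P) = 17.36 − (2.6070) = 14.7530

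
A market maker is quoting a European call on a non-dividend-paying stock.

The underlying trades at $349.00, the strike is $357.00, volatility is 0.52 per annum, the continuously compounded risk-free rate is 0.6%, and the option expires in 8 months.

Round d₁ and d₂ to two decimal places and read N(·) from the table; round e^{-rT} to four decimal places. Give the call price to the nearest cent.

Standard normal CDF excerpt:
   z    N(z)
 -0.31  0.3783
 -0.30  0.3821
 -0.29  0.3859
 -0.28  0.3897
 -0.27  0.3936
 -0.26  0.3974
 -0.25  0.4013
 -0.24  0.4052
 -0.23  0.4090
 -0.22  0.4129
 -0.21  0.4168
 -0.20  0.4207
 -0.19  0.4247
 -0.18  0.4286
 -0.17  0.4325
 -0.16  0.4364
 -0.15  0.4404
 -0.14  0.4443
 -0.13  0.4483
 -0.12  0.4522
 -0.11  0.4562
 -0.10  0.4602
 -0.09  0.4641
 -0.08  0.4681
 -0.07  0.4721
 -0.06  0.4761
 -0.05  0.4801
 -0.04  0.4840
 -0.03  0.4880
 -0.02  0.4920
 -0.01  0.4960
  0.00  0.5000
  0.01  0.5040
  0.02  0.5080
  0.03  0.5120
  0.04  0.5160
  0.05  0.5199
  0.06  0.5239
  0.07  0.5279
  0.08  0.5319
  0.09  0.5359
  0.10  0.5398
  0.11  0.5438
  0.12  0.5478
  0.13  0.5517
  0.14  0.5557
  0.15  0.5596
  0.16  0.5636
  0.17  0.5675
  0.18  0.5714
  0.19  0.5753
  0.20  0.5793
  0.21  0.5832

$56.75

σ√T = 0.52 × 0.8165 = 0.4246
d₁ = [ln(349/357) + (0.006 + ½·0.52²)·0.6667] / (σ√T) = (-0.0227 + 0.0941) / 0.4246 = 0.1683 ≈ 0.17
d₂ = 0.1683 − 0.4246 = -0.2562 ≈ -0.26
exp(−rT) = exp(−0.006·0.6667) = 0.9960
N(d₁) = N(0.17) = 0.5675;  N(d₂) = N(-0.26) = 0.3974
C = 349·0.5675 − 357·0.9960·0.3974 = 198.0575 − 141.3043 = 56.7532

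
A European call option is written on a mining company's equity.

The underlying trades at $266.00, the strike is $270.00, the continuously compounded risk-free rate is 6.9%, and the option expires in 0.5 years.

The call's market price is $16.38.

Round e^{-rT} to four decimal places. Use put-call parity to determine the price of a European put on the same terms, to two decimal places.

e^(−rT) = e^(−0.069·0.5) = 0.9661
Put-call parity: C − P = S − K·e^(−rT) = 266 − 270·0.9661 = 266 − 260.8470 = 5.1530
P = C − (C − P) = 16.38 − (5.1530) = 11.2270

$11.23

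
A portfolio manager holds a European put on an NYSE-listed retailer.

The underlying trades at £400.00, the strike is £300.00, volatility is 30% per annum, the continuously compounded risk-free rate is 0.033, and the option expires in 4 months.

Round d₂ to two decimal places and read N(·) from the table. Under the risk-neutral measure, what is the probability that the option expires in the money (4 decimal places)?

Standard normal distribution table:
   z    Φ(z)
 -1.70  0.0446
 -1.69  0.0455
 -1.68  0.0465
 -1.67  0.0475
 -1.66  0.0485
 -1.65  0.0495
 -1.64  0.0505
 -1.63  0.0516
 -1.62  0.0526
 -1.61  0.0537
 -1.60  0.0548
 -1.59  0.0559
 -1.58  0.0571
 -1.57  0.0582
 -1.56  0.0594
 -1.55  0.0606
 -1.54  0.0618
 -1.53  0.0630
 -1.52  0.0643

T = 0.3333;  σ√T = 0.1732
d₁ = [ln(400/300) + (0.033 + 0.3²/2)·0.3333] / 0.1732 = [0.2877 + 0.0260] / 0.1732 = 1.8110 ≈ 1.81
d₂ = d₁ − σ√T = 1.8110 − 0.1732 = 1.6378 ≈ 1.64
Risk-neutral Pr[S_T < K] = N(−d₂) = N(-1.64) = 0.0505

0.0505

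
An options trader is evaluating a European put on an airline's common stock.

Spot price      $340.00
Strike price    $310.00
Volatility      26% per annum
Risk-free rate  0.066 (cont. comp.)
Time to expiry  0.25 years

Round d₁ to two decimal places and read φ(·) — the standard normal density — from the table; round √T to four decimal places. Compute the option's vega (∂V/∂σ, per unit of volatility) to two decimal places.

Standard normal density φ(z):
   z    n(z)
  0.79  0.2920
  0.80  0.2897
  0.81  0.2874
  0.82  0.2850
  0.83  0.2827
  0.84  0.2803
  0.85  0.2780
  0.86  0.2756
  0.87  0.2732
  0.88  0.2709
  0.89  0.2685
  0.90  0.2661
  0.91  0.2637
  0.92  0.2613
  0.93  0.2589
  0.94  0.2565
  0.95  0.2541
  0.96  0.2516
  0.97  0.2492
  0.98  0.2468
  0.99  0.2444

σ√T = 0.26 × 0.5000 = 0.1300
ln(S/K) + (r + σ²/2)T = ln(340/310) + (0.066 + 0.26²/2)·0.25 = 0.0924 + 0.0249 = 0.1173
d₁ = 0.1173 / 0.1300 = 0.9025 ≈ 0.90
√T = √0.25 = 0.5000
φ(d₁) = φ(0.90) = 0.2661
vega = S·φ(d₁)·√T = 340·0.2661·0.5000 = 45.2370

45.24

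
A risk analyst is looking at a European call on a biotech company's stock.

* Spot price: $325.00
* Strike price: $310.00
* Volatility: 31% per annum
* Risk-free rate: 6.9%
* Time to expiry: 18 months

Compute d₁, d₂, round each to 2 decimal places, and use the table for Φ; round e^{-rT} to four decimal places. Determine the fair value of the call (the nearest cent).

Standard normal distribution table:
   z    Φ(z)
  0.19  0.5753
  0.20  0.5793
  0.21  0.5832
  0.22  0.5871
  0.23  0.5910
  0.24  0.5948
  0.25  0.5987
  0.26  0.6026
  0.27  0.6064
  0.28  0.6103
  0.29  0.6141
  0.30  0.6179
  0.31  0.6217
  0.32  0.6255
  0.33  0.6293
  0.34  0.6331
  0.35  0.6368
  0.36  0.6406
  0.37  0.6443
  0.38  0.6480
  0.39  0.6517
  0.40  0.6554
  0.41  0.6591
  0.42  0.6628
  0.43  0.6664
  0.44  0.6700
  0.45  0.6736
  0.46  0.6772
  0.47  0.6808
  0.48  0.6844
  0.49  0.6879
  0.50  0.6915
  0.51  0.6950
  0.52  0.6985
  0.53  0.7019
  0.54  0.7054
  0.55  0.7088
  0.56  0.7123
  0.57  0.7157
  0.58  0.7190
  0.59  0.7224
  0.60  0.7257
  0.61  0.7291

T = 1.5;  σ√T = 0.3797
d₁ = [ln(325/310) + (0.069 + ½·0.31²)·1.5] / (σ√T) = (0.0473 + 0.1756) / 0.3797 = 0.5869 → 0.59
d₂ = 0.5869 − 0.3797 = 0.2072 → 0.21
e^(−rT) = e^(−0.069·1.5) = 0.9017
N(d₁) = N(0.59) = 0.7224;  N(d₂) = N(0.21) = 0.5832
C = 325·0.7224 − 310·0.9017·0.5832 = 234.7800 − 163.0201 = 71.7599

$71.76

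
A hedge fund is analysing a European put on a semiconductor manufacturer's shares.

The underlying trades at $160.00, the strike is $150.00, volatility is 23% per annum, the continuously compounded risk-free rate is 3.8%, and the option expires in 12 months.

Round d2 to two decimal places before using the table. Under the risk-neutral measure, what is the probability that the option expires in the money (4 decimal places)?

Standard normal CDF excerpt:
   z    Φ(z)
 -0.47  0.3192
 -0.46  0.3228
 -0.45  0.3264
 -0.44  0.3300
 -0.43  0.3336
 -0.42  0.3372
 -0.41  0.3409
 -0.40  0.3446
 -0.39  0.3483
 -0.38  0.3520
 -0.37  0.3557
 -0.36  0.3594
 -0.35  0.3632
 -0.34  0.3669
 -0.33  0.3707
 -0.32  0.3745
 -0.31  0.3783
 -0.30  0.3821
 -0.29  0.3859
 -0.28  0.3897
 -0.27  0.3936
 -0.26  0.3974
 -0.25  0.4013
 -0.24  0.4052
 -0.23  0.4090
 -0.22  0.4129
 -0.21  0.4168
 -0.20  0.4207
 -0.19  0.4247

σ√T = 0.23·√1 = 0.2300
ln(S/K) + (r + σ²/2)T = ln(160/150) + (0.038 + 0.23²/2)·1 = 0.0645 + 0.0645 = 0.1290
d₁ = 0.1290 / 0.2300 = 0.5608 → 0.56
d₂ = d₁ − σ√T = 0.5608 − 0.2300 = 0.3308 → 0.33
Risk-neutral Pr[S_T < K] = N(−d₂) = N(-0.33) = 0.3707

0.3707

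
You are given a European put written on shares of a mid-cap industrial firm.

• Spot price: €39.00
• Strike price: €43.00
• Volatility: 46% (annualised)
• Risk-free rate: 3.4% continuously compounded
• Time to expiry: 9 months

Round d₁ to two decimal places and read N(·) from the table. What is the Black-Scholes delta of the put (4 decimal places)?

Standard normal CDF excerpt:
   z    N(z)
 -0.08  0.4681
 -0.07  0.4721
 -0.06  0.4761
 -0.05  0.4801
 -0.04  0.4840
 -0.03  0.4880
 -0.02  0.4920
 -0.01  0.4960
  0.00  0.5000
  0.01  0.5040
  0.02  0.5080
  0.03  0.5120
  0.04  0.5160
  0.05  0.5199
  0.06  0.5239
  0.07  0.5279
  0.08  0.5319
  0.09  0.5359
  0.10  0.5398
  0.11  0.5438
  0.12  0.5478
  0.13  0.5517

σ√T = 0.46 × 0.8660 = 0.3984
d₁ = [ln(39/43) + (0.034 + 0.46²/2)·0.75] / 0.3984 = [-0.0976 + 0.1048] / 0.3984 = 0.0181 ≈ 0.02
N(d₁) = N(0.02) = 0.5080
Δ_put = N(d₁) − 1 = 0.5080 − 1 = -0.4920

-0.4920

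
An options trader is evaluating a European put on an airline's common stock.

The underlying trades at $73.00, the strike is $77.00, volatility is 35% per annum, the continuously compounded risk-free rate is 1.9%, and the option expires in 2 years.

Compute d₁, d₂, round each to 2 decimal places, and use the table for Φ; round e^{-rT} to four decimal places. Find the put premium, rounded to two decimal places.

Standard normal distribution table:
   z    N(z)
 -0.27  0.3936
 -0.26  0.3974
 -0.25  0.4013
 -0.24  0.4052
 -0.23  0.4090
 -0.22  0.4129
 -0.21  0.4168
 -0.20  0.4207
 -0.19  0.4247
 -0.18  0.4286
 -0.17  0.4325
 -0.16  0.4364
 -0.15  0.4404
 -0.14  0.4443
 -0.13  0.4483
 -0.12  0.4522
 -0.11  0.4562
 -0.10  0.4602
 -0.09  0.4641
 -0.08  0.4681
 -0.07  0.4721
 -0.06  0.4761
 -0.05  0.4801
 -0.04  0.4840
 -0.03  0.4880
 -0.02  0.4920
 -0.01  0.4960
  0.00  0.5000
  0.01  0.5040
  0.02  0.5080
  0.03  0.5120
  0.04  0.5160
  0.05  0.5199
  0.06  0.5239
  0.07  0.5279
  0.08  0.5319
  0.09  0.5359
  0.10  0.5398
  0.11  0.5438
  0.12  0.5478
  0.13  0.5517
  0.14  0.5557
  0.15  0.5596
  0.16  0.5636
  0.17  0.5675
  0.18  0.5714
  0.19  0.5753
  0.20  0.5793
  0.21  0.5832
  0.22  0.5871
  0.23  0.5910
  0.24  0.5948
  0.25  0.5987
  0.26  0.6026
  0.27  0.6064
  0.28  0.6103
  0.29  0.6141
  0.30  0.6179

σ√T = 0.35 × 1.4142 = 0.4950
d₁ = [ln(73/77) + (0.019 + 0.35²/2)·2] / 0.4950 = [-0.0533 + 0.1605] / 0.4950 = 0.2165 which rounds to 0.22
d₂ = d₁ − σ√T = 0.2165 − 0.4950 = -0.2785 which rounds to -0.28
exp(−rT) = exp(−0.019·2) = 0.9627
N(−d₂) = N(0.28) = 0.6103;  N(−d₁) = N(-0.22) = 0.4129
P = 77·0.9627·0.6103 − 73·0.4129 = 45.2403 − 30.1417 = 15.0986

$15.10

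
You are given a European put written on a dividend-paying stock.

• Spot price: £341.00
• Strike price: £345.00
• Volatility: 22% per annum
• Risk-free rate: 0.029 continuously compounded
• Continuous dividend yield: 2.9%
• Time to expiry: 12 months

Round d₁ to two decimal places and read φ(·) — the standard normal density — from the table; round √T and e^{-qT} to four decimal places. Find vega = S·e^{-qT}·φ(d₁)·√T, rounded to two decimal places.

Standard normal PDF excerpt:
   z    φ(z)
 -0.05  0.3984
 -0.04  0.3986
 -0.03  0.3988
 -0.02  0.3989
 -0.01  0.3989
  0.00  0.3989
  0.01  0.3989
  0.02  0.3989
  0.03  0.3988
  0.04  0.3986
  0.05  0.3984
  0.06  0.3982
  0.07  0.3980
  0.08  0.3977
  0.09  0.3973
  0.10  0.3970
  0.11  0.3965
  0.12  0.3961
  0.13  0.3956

131.90

σ√T = 0.22 × 1.0000 = 0.2200
d₁ = [ln(341/345) + (0.029 − 0.029 + 0.22²/2)·1] / 0.2200 = [-0.0117 + 0.0242] / 0.2200 = 0.0570 → 0.06
√T = √1 = 1.0000
φ(d₁) = φ(0.06) = 0.3982
e^(−qT) = e^(−0.029·1) = 0.9714
vega = S·e^(−qT)·φ(d₁)·√T = 341·0.9714·0.3982·1.0000 = 131.9027
(Call and put vega coincide under Black-Scholes.)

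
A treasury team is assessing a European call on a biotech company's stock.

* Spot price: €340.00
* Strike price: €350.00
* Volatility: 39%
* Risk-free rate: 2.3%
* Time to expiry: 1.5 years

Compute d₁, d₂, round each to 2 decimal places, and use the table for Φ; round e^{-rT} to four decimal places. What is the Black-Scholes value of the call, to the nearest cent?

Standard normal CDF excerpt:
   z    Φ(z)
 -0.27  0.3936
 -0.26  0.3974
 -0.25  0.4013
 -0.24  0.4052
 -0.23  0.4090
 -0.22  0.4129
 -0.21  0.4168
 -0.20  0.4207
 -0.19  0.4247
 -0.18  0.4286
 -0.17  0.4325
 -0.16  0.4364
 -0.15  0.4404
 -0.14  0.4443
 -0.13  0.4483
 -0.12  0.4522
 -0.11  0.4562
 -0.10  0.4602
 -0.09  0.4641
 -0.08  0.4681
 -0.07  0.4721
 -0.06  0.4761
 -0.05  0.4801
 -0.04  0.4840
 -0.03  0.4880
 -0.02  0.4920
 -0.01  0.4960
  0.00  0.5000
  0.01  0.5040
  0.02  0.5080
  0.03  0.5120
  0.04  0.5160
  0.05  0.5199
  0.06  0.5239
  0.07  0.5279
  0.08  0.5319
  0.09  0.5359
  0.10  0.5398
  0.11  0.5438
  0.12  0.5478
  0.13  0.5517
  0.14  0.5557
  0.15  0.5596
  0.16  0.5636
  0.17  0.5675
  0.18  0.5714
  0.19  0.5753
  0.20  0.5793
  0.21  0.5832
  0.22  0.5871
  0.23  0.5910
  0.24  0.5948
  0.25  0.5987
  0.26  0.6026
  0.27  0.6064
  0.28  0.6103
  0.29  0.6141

€65.26

σ√T = 0.39 × 1.2247 = 0.4777
ln(S/K) + (r + σ²/2)T = ln(340/350) + (0.023 + 0.39²/2)·1.5 = -0.0290 + 0.1486 = 0.1196
d₁ = 0.1196 / 0.4777 = 0.2504 ≈ 0.25
d₂ = d₁ − σ√T = 0.2504 − 0.4777 = -0.2273 ≈ -0.23
e^(−rT) = e^(−0.023·1.5) = 0.9661
N(d₁) = N(0.25) = 0.5987;  N(d₂) = N(-0.23) = 0.4090
C = 340·0.5987 − 350·0.9661·0.4090 = 203.5580 − 138.2972 = 65.2608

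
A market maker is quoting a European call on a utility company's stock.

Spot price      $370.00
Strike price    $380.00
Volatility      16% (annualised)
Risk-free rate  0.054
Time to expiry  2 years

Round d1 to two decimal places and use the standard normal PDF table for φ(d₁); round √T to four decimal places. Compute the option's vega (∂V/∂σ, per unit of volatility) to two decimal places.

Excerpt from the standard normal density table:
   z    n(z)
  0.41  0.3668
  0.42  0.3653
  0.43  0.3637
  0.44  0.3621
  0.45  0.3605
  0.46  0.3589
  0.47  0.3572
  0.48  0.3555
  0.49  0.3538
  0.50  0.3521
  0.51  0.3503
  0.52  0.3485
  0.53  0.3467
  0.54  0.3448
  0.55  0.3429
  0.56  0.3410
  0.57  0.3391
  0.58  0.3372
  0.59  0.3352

186.91

T = 2;  σ√T = 0.2263
d₁ = [ln(370/380) + (0.054 + 0.16²/2)·2] / 0.2263 = [-0.0267 + 0.1336] / 0.2263 = 0.4726 ⇒ 0.47
√T = √2 = 1.4142
φ(d₁) = φ(0.47) = 0.3572
vega = S·φ(d₁)·√T = 370·0.3572·1.4142 = 186.9063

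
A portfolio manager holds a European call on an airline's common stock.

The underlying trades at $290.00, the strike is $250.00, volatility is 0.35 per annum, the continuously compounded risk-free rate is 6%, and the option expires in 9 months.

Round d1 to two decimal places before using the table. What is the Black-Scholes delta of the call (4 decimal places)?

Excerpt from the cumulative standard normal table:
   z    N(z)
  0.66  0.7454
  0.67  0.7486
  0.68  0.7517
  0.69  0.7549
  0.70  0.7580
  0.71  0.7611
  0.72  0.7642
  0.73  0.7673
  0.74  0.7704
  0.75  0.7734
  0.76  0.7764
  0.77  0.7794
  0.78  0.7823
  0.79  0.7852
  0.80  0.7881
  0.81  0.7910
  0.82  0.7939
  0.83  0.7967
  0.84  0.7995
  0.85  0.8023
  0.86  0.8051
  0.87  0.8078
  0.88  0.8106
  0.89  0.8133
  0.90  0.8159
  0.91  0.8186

T = 0.75;  σ√T = 0.3031
d₁ = [ln(290/250) + (0.06 + 0.35²/2)·0.75] / 0.3031 = [0.1484 + 0.0909] / 0.3031 = 0.7897 ≈ 0.79
N(d₁) = N(0.79) = 0.7852
Δ_call = N(d₁) = 0.7852

0.7852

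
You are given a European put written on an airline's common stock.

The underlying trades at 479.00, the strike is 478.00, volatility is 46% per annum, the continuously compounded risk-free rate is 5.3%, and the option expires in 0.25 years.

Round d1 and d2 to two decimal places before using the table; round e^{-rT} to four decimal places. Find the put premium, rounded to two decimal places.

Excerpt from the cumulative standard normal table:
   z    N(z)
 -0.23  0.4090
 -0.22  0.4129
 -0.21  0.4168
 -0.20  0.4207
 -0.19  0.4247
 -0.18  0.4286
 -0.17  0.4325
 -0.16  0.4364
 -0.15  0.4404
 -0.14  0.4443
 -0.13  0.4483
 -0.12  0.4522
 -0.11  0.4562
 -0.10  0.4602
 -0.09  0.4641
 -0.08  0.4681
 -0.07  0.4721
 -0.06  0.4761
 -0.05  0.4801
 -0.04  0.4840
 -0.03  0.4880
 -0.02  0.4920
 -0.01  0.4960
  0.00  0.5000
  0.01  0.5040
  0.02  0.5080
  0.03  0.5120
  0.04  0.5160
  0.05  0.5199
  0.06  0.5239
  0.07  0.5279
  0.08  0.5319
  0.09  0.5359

σ√T = 0.46·√0.25 = 0.2300
d₁ = [ln(479/478) + (0.053 + 0.46²/2)·0.25] / 0.2300 = [0.0021 + 0.0397] / 0.2300 = 0.1817 ⇒ 0.18
d₂ = d₁ − σ√T = 0.1817 − 0.2300 = -0.0483 ⇒ -0.05
exp(−rT) = exp(−0.053·0.25) = 0.9868
N(−d₂) = N(0.05) = 0.5199;  N(−d₁) = N(-0.18) = 0.4286
P = 478·0.9868·0.5199 − 479·0.4286 = 245.2318 − 205.2994 = 39.9324

39.93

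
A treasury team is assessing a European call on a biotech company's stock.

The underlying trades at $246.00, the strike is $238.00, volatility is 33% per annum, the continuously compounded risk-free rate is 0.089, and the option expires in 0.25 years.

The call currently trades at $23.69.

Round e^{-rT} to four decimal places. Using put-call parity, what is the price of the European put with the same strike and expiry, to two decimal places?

$10.45

exp(−rT) = exp(−0.089·0.25) = 0.9780
Put-call parity: C − P = S − K·e^(−rT) = 246 − 238·0.9780 = 246 − 232.7640 = 13.2360
P = C − (C − P) = 23.69 − (13.2360) = 10.4540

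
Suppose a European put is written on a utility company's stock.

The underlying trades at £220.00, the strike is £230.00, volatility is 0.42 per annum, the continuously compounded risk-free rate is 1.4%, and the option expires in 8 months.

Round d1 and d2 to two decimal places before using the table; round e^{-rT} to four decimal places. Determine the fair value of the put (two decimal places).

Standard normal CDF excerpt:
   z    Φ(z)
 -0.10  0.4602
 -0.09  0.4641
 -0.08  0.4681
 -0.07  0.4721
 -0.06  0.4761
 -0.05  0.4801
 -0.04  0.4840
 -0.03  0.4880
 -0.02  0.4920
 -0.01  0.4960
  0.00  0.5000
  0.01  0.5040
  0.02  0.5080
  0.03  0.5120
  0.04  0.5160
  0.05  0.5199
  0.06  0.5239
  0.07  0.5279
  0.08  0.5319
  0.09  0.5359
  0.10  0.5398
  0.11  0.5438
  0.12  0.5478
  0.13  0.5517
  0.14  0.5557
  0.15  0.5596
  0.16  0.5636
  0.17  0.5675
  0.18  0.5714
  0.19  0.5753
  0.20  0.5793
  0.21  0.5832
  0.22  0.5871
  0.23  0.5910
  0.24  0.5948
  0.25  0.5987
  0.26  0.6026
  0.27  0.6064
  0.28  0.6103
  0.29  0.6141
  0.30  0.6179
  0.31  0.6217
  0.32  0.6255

£34.31

σ√T = 0.42 × 0.8165 = 0.3429
ln(S/K) + (r + σ²/2)T = ln(220/230) + (0.014 + 0.42²/2)·0.6667 = -0.0445 + 0.0681 = 0.0237
d₁ = 0.0237 / 0.3429 = 0.0691 ⇒ 0.07
d₂ = d₁ − σ√T = 0.0691 − 0.3429 = -0.2739 ⇒ -0.27
e^(−rT) = e^(−0.014·0.6667) = 0.9907
N(−d₂) = N(0.27) = 0.6064;  N(−d₁) = N(-0.07) = 0.4721
P = 230·0.9907·0.6064 − 220·0.4721 = 138.1749 − 103.8620 = 34.3129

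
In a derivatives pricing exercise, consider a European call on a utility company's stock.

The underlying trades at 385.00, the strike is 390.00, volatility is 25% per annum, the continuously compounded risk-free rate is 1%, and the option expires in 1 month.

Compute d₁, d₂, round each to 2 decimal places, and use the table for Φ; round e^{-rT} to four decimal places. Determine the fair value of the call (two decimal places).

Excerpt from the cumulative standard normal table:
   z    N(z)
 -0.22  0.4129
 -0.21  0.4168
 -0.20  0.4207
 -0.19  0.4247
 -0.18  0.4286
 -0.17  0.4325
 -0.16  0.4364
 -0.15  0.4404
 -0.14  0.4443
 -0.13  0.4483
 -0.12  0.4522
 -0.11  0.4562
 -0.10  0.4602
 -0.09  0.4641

8.65

σ√T = 0.25·√0.08333 = 0.0722
d₁ = [ln(385/390) + (0.01 + ½·0.25²)·0.08333] / (σ√T) = (-0.0129 + 0.0034) / 0.0722 = -0.1312 ⇒ -0.13
d₂ = -0.1312 − 0.0722 = -0.2033 ⇒ -0.20
exp(−rT) = exp(−0.01·0.08333) = 0.9992
C = 385·N(-0.13) − 390·0.9992·N(-0.20) = 385·0.4483 − 390·0.9992·0.4207 = 172.5955 − 163.9417 = 8.6538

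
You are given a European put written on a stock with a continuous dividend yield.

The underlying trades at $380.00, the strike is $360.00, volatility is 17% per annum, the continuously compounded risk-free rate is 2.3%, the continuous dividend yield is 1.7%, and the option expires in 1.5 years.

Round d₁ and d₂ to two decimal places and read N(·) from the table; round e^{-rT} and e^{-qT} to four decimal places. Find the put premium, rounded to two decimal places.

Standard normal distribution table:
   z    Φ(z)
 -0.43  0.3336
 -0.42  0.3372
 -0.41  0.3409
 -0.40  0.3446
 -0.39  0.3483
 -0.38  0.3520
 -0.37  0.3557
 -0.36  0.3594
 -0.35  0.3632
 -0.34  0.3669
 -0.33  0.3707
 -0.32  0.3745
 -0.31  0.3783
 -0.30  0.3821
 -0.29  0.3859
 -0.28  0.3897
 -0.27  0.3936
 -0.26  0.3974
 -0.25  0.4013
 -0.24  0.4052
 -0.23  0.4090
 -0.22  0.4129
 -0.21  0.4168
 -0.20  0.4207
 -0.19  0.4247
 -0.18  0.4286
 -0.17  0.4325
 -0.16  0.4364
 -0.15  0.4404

$20.04

T = 1.5;  σ√T = 0.2082
d₁ = [ln(380/360) + (0.023 − 0.017 + 0.17²/2)·1.5] / 0.2082 = [0.0541 + 0.0307] / 0.2082 = 0.4070 ⇒ 0.41
d₂ = d₁ − σ√T = 0.4070 − 0.2082 = 0.1988 ⇒ 0.20
e^(−qT) = e^(−0.017·1.5) = 0.9748;  e^(−rT) = e^(−0.023·1.5) = 0.9661
P = 360·0.9661·N(-0.20) − 380·0.9748·N(-0.41) = 360·0.9661·0.4207 − 380·0.9748·0.3409 = 146.3178 − 126.2775 = 20.0402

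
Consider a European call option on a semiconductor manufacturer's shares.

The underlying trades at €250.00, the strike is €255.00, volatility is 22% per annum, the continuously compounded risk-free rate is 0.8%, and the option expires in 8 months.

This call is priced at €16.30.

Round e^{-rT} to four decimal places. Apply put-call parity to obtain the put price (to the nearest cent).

€19.95

exp(−rT) = exp(−0.008·0.6667) = 0.9947
Put-call parity: C − P = S − K·e^(−rT) = 250 − 255·0.9947 = 250 − 253.6485 = -3.6485
P = C − (C − P) = 16.30 − (-3.6485) = 19.9485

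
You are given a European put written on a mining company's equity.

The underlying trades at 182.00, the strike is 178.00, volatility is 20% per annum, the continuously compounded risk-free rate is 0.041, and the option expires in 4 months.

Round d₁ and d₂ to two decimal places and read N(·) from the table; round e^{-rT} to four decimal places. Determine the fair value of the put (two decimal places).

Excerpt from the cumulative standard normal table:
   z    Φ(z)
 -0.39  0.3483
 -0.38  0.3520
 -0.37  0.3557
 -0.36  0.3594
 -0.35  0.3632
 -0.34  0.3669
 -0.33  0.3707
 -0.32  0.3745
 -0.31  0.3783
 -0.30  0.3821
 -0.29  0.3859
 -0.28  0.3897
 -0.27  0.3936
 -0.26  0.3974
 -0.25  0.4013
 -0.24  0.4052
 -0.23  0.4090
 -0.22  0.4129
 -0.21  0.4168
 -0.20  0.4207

5.72

σ√T = 0.2 × 0.5774 = 0.1155
ln(S/K) + (r + σ²/2)T = ln(182/178) + (0.041 + 0.2²/2)·0.3333 = 0.0222 + 0.0203 = 0.0426
d₁ = 0.0426 / 0.1155 = 0.3685 ≈ 0.37
d₂ = d₁ − σ√T = 0.3685 − 0.1155 = 0.2531 ≈ 0.25
exp(−rT) = exp(−0.041·0.3333) = 0.9864
N(−d₂) = N(-0.25) = 0.4013;  N(−d₁) = N(-0.37) = 0.3557
P = 178·0.9864·0.4013 − 182·0.3557 = 70.4599 − 64.7374 = 5.7225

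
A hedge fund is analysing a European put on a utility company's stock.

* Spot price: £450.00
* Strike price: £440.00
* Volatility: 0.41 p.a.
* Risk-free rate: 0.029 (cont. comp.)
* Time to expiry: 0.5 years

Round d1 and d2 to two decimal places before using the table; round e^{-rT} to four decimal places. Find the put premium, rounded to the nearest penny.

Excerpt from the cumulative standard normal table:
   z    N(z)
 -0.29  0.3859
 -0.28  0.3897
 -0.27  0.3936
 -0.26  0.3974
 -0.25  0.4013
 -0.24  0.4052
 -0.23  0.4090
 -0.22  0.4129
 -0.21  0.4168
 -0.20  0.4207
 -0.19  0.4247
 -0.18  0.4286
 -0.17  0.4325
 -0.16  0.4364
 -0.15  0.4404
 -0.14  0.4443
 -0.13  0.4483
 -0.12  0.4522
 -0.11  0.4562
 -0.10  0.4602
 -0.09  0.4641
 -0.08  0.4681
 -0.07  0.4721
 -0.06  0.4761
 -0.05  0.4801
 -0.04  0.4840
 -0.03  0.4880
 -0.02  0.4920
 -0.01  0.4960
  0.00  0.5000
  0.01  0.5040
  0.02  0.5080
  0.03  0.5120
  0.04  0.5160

σ√T = 0.41·√0.5 = 0.2899
ln(S/K) + (r + σ²/2)T = ln(450/440) + (0.029 + 0.41²/2)·0.5 = 0.0225 + 0.0565 = 0.0790
d₁ = 0.0790 / 0.2899 = 0.2725 → 0.27
d₂ = d₁ − σ√T = 0.2725 − 0.2899 = -0.0174 → -0.02
e^(−rT) = e^(−0.029·0.5) = 0.9856
P = 440·0.9856·N(0.02) − 450·N(-0.27) = 440·0.9856·0.5080 − 450·0.3936 = 220.3013 − 177.1200 = 43.1813

£43.18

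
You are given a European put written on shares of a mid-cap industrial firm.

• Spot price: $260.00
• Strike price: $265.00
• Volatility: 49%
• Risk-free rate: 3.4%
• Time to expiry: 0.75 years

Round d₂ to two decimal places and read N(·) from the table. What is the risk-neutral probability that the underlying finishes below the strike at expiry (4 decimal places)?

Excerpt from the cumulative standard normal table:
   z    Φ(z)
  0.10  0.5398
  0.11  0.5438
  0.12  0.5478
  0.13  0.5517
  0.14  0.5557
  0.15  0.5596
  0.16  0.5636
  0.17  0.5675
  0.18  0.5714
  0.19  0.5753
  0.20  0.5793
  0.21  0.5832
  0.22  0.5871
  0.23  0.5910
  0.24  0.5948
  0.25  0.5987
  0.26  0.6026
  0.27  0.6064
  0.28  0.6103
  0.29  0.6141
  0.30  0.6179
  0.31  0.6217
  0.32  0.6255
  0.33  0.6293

0.5793

σ√T = 0.49·√0.75 = 0.4244
d₁ = [ln(260/265) + (0.034 + 0.49²/2)·0.75] / 0.4244 = [-0.0190 + 0.1155] / 0.4244 = 0.2274 ≈ 0.23
d₂ = d₁ − σ√T = 0.2274 − 0.4244 = -0.1970 ≈ -0.20
Risk-neutral Pr[S_T < K] = N(−d₂) = N(0.20) = 0.5793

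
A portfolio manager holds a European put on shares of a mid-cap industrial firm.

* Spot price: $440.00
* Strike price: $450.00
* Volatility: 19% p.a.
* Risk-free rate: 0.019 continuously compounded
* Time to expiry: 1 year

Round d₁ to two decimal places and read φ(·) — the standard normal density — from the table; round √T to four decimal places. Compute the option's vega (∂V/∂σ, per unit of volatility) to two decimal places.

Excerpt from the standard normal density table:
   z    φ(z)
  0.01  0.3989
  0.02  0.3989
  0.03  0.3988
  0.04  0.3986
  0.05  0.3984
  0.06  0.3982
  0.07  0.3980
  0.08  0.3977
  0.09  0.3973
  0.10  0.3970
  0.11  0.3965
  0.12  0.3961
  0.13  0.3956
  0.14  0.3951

σ√T = 0.19·√1 = 0.1900
d₁ = [ln(440/450) + (0.019 + 0.19²/2)·1] / 0.1900 = [-0.0225 + 0.0370] / 0.1900 = 0.0767 ⇒ 0.08
√T = √1 = 1.0000
φ(d₁) = φ(0.08) = 0.3977
vega = S·φ(d₁)·√T = 440·0.3977·1.0000 = 174.9880

174.99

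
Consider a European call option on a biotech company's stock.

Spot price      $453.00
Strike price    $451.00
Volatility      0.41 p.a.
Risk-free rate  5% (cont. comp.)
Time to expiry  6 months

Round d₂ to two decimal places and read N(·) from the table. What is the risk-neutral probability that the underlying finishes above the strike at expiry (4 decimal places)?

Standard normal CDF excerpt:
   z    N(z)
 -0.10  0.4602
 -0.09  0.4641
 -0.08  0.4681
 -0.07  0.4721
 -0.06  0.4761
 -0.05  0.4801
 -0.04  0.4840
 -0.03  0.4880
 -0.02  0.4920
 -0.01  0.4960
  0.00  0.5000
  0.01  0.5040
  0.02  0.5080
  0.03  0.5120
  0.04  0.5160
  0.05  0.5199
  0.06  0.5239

0.4840

σ√T = 0.41 × 0.7071 = 0.2899
d₁ = [ln(453/451) + (0.05 + 0.41²/2)·0.5] / 0.2899 = [0.0044 + 0.0670] / 0.2899 = 0.2465 ⇒ 0.25
d₂ = d₁ − σ√T = 0.2465 − 0.2899 = -0.0435 ⇒ -0.04
Risk-neutral Pr[S_T > K] = N(d₂) = N(-0.04) = 0.4840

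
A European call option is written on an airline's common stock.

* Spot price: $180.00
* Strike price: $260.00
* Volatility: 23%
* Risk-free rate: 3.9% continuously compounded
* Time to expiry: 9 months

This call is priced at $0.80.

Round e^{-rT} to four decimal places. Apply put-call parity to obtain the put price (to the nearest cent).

e^(−rT) = e^(−0.039·0.75) = 0.9712
Put-call parity: C − P = S − K·e^(−rT) = 180 − 260·0.9712 = 180 − 252.5120 = -72.5120
P = C − (C − P) = 0.80 − (-72.5120) = 73.3120

$73.31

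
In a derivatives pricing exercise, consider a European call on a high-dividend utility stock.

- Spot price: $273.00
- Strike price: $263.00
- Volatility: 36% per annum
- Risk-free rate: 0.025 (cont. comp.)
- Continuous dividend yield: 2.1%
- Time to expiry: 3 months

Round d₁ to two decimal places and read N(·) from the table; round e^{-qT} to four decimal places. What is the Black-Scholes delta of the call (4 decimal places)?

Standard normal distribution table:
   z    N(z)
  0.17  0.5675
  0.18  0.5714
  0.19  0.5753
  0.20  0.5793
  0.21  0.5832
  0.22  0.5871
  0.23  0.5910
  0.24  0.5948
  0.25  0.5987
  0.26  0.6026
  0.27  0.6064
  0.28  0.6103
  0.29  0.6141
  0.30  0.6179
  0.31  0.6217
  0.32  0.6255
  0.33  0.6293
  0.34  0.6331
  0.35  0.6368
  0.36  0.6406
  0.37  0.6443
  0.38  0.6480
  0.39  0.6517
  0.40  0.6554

T = 0.25;  σ√T = 0.1800
d₁ = [ln(273/263) + (0.025 − 0.021 + ½·0.36²)·0.25] / (σ√T) = (0.0373 + 0.0172) / 0.1800 = 0.3029 which rounds to 0.30
N(d₁) = N(0.30) = 0.6179
Δ_call = e^(−qT)·N(d₁) = 0.9948·0.6179 = 0.6147

0.6147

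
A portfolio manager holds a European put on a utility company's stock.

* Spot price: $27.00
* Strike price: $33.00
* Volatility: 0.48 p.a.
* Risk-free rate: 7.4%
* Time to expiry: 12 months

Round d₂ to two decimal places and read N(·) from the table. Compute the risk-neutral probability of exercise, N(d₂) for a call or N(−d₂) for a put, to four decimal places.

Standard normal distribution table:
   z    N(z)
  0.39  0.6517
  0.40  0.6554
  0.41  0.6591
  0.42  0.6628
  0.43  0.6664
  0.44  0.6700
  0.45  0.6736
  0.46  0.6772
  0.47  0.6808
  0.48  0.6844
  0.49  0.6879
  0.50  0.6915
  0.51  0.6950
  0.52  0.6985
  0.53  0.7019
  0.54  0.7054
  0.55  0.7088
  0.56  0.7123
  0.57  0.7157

0.6915

T = 1;  σ√T = 0.4800
d₁ = [ln(27/33) + (0.074 + 0.48²/2)·1] / 0.4800 = [-0.2007 + 0.1892] / 0.4800 = -0.0239 ⇒ -0.02
d₂ = d₁ − σ√T = -0.0239 − 0.4800 = -0.5039 ⇒ -0.50
Pr(exercise) under Q = N(−d₂) = N(0.50) = 0.6915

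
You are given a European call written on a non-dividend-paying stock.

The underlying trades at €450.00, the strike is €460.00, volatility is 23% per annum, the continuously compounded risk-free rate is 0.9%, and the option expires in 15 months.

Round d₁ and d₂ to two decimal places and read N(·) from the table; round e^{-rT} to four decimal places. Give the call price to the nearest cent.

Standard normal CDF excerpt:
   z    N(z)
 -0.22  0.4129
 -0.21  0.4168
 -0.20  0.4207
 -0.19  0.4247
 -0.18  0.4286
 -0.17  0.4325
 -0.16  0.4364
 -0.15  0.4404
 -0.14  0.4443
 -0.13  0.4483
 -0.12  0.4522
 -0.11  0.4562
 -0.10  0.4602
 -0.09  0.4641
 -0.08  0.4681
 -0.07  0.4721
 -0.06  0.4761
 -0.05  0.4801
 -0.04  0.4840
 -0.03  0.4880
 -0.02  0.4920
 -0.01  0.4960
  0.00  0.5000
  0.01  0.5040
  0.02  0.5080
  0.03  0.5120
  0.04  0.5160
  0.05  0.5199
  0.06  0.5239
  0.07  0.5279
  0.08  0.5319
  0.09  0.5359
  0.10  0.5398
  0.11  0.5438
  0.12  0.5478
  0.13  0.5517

€44.43

σ√T = 0.23 × 1.1180 = 0.2571
ln(S/K) + (r + σ²/2)T = ln(450/460) + (0.009 + 0.23²/2)·1.25 = -0.0220 + 0.0443 = 0.0223
d₁ = 0.0223 / 0.2571 = 0.0869 ⇒ 0.09
d₂ = d₁ − σ√T = 0.0869 − 0.2571 = -0.1703 ⇒ -0.17
e^(−rT) = e^(−0.009·1.25) = 0.9888
C = 450·N(0.09) − 460·0.9888·N(-0.17) = 450·0.5359 − 460·0.9888·0.4325 = 241.1550 − 196.7218 = 44.4332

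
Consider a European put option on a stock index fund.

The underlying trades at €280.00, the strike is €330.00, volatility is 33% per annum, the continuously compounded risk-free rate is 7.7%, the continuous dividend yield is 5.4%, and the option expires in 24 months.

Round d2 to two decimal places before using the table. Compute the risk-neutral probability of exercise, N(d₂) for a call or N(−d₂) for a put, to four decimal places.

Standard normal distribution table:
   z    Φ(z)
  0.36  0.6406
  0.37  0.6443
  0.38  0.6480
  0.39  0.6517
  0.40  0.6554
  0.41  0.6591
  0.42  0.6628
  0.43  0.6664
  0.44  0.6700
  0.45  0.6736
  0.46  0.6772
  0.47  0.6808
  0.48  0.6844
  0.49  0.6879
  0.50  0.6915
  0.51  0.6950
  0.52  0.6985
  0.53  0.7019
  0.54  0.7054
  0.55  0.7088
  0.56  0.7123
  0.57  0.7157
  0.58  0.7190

0.6879

σ√T = 0.33·√2 = 0.4667
d₁ = [ln(280/330) + (0.077 − 0.054 + 0.33²/2)·2] / 0.4667 = [-0.1643 + 0.1549] / 0.4667 = -0.0201 ⇒ -0.02
d₂ = d₁ − σ√T = -0.0201 − 0.4667 = -0.4868 ⇒ -0.49
Pr(exercise) under Q = N(−d₂) = N(0.49) = 0.6879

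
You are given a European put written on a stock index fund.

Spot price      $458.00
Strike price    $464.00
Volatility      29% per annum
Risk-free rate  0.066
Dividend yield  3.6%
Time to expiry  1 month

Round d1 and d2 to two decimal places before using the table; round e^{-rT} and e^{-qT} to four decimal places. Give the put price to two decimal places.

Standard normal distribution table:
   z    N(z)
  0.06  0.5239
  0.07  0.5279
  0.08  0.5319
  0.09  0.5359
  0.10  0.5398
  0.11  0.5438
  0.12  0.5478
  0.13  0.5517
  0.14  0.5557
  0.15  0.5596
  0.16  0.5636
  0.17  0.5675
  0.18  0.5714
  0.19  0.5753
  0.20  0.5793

$18.99

σ√T = 0.29·√0.08333 = 0.0837
d₁ = [ln(458/464) + (0.066 − 0.036 + ½·0.29²)·0.08333] / (σ√T) = (-0.0130 + 0.0060) / 0.0837 = -0.0838 which rounds to -0.08
d₂ = -0.0838 − 0.0837 = -0.1675 which rounds to -0.17
e^(−qT) = e^(−0.036·0.08333) = 0.9970;  e^(−rT) = e^(−0.066·0.08333) = 0.9945
P = 464·0.9945·N(0.17) − 458·0.9970·N(0.08) = 464·0.9945·0.5675 − 458·0.9970·0.5319 = 261.8717 − 242.8794 = 18.9924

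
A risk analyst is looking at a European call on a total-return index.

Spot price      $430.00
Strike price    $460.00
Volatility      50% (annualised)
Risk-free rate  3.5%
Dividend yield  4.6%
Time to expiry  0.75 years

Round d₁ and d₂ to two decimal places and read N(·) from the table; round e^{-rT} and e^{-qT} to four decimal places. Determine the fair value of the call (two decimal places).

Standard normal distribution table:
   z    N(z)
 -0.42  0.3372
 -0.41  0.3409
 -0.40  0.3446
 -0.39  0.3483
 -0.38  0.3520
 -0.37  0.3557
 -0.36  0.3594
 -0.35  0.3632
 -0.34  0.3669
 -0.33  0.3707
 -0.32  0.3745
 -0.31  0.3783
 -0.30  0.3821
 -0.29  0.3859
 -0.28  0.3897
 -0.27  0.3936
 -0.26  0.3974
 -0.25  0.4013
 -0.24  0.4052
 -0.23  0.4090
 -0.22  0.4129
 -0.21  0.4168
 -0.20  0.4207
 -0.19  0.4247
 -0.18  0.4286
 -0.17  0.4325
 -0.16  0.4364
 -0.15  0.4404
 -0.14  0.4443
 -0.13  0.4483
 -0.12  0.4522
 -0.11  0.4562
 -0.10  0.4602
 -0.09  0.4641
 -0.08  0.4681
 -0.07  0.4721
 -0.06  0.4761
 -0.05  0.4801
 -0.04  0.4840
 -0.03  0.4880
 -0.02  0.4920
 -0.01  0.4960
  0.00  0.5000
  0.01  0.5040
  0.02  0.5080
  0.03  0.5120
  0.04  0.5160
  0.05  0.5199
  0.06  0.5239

σ√T = 0.5·√0.75 = 0.4330
d₁ = [ln(430/460) + (0.035 − 0.046 + 0.5²/2)·0.75] / 0.4330 = [-0.0674 + 0.0855] / 0.4330 = 0.0417 ⇒ 0.04
d₂ = d₁ − σ√T = 0.0417 − 0.4330 = -0.3913 ⇒ -0.39
e^(−qT) = e^(−0.046·0.75) = 0.9661;  e^(−rT) = e^(−0.035·0.75) = 0.9741
N(d₁) = N(0.04) = 0.5160;  N(d₂) = N(-0.39) = 0.3483
C = 430·0.9661·0.5160 − 460·0.9741·0.3483 = 214.3583 − 156.0684 = 58.2899

$58.29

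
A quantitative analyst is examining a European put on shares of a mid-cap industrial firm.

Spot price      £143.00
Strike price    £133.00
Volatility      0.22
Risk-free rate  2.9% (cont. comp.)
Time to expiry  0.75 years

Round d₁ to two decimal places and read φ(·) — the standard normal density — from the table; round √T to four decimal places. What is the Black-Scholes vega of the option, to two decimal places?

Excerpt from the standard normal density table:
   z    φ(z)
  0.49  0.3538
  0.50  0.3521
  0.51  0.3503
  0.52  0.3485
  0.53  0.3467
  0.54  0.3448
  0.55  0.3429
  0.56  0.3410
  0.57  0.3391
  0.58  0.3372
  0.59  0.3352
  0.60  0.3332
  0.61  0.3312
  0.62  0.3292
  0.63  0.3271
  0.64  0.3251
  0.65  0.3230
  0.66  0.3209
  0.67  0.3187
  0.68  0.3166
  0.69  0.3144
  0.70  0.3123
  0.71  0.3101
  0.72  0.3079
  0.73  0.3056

41.51

σ√T = 0.22·√0.75 = 0.1905
d₁ = [ln(143/133) + (0.029 + 0.22²/2)·0.75] / 0.1905 = [0.0725 + 0.0399] / 0.1905 = 0.5899 which rounds to 0.59
√T = √0.75 = 0.8660
φ(d₁) = φ(0.59) = 0.3352
vega = S·φ(d₁)·√T = 143·0.3352·0.8660 = 41.5105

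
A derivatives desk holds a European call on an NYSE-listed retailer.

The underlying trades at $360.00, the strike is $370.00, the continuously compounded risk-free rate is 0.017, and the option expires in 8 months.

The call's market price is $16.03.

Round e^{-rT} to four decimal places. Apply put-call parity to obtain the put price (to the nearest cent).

$21.85

exp(−rT) = exp(−0.017·0.6667) = 0.9887
Put-call parity: C − P = S − K·e^(−rT) = 360 − 370·0.9887 = 360 − 365.8190 = -5.8190
P = C − (C − P) = 16.03 − (-5.8190) = 21.8490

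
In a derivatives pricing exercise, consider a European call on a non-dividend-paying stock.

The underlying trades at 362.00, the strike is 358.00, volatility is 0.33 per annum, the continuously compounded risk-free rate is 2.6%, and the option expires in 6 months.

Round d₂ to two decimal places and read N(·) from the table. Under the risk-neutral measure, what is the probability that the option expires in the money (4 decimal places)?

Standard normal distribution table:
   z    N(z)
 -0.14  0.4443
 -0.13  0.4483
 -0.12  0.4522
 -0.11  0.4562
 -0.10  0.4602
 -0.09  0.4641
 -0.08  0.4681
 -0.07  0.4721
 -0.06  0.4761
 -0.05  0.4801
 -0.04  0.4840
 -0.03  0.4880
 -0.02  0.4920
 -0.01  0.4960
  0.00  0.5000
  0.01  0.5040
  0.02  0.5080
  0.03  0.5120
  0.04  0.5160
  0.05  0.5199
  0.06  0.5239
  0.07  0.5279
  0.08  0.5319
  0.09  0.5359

0.4960

σ√T = 0.33 × 0.7071 = 0.2333
d₁ = [ln(362/358) + (0.026 + 0.33²/2)·0.5] / 0.2333 = [0.0111 + 0.0402] / 0.2333 = 0.2200 → 0.22
d₂ = d₁ − σ√T = 0.2200 − 0.2333 = -0.0133 → -0.01
Pr(exercise) under Q = N(d₂) = 0.4960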